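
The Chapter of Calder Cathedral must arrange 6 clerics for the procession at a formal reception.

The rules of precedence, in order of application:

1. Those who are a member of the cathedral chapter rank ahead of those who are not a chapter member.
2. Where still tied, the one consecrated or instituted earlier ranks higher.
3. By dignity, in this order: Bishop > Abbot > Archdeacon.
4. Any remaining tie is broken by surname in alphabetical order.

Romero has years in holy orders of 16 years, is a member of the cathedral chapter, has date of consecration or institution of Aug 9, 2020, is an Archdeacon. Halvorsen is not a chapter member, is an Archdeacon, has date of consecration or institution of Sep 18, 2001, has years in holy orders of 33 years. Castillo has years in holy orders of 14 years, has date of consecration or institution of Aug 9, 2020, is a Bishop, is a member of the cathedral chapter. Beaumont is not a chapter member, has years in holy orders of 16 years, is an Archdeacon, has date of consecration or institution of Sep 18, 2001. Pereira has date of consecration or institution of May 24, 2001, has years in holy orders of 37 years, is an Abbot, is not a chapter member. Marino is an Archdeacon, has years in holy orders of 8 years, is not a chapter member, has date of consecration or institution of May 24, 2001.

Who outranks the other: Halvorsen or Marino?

Marino

By the first rule: Castillo and Romero (both a member of the cathedral chapter); then Pereira, Marino, Beaumont and Halvorsen (each not a chapter member).
Castillo and Romero both have date of consecration or institution Aug 9, 2020, so the next rule applies.
Among Castillo and Romero, by dignity: Castillo (Bishop) before Romero (Archdeacon).
Among Pereira, Marino, Beaumont and Halvorsen, by date of consecration or institution (earlier first): Pereira and Marino (May 24, 2001) before Beaumont and Halvorsen (Sep 18, 2001).
Among Pereira and Marino, by dignity: Pereira (Abbot) before Marino (Archdeacon).
Beaumont and Halvorsen are each Archdeacon, so the next rule applies.
Among Beaumont and Halvorsen, alphabetically by surname: Beaumont before Halvorsen.
So Marino takes precedence.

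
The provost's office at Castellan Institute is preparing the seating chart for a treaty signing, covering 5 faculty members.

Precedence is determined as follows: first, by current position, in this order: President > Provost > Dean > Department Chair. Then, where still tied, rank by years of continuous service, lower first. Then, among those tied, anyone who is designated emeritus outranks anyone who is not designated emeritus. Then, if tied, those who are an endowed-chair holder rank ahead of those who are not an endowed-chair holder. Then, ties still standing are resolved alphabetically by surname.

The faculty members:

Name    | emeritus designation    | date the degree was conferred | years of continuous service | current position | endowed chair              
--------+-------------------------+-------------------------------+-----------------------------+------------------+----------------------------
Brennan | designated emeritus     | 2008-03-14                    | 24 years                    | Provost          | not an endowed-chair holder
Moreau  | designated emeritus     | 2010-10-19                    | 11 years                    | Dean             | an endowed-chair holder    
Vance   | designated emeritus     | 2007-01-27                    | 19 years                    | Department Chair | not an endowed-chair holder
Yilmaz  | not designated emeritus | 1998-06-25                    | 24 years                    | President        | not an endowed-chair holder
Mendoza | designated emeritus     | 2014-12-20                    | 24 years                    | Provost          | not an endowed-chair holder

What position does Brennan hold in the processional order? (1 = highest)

By current position: Yilmaz (President); then Brennan and Mendoza (Provost); then Moreau (Dean); then Vance (Department Chair).
Brennan and Mendoza both have years of continuous service 24 years, so the next rule applies.
Brennan and Mendoza are each designated emeritus, so the next rule applies.
Brennan and Mendoza are each not an endowed-chair holder, so the next rule applies.
Among Brennan and Mendoza, alphabetically by surname: Brennan before Mendoza.
Order: Yilmaz, Brennan, Mendoza, Moreau, Vance. So position 2.

2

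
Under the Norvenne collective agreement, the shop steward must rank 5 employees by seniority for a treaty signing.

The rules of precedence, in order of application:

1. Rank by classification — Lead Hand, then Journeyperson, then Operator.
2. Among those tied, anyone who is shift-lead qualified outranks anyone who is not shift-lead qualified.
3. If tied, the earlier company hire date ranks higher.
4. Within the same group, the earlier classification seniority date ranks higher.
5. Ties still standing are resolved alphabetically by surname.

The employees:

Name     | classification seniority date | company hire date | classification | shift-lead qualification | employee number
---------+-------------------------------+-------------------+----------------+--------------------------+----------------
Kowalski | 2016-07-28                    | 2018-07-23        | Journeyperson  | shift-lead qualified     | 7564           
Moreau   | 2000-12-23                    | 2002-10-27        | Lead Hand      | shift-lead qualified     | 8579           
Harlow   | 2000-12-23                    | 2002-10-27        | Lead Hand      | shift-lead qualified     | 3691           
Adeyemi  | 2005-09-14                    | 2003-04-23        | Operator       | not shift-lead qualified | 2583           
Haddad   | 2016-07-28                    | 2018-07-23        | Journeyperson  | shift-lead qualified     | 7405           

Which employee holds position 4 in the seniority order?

By classification: Harlow and Moreau (Lead Hand); then Haddad and Kowalski (Journeyperson); then Adeyemi (Operator).
Harlow and Moreau are each shift-lead qualified, so the next rule applies.
Harlow and Moreau both have company hire date 2002-10-27, so the next rule applies.
Harlow and Moreau both have classification seniority date 2000-12-23, so the next rule applies.
Among Harlow and Moreau, alphabetically by surname: Harlow before Moreau.
Haddad and Kowalski are each shift-lead qualified, so the next rule applies.
Haddad and Kowalski both have company hire date 2018-07-23, so the next rule applies.
Haddad and Kowalski both have classification seniority date 2016-07-28, so the next rule applies.
Among Haddad and Kowalski, alphabetically by surname: Haddad before Kowalski.
Order: Harlow, Moreau, Haddad, Kowalski, Adeyemi.

Kowalski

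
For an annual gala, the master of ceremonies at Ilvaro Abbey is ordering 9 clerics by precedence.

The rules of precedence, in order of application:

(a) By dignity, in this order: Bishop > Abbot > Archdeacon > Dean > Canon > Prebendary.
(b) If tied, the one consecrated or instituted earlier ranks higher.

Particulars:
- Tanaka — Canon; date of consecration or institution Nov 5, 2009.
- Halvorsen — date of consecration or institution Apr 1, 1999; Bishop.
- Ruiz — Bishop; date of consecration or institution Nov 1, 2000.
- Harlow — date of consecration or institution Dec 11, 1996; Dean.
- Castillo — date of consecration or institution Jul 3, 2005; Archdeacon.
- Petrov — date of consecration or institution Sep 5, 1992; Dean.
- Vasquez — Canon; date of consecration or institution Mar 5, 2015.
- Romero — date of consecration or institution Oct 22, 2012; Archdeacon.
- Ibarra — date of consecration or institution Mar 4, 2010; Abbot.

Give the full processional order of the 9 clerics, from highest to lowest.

By dignity: Halvorsen and Ruiz (Bishop); then Ibarra (Abbot); then Castillo and Romero (Archdeacon); then Petrov and Harlow (Dean); then Tanaka and Vasquez (Canon).
Among Halvorsen and Ruiz, by date of consecration or institution (earlier first): Halvorsen (Apr 1, 1999) before Ruiz (Nov 1, 2000).
Among Castillo and Romero, by date of consecration or institution (earlier first): Castillo (Jul 3, 2005) before Romero (Oct 22, 2012).
Among Petrov and Harlow, by date of consecration or institution (earlier first): Petrov (Sep 5, 1992) before Harlow (Dec 11, 1996).
Among Tanaka and Vasquez, by date of consecration or institution (earlier first): Tanaka (Nov 5, 2009) before Vasquez (Mar 5, 2015).
Full order: Halvorsen, Ruiz, Ibarra, Castillo, Romero, Petrov, Harlow, Tanaka, Vasquez.

Halvorsen, Ruiz, Ibarra, Castillo, Romero, Petrov, Harlow, Tanaka, Vasquez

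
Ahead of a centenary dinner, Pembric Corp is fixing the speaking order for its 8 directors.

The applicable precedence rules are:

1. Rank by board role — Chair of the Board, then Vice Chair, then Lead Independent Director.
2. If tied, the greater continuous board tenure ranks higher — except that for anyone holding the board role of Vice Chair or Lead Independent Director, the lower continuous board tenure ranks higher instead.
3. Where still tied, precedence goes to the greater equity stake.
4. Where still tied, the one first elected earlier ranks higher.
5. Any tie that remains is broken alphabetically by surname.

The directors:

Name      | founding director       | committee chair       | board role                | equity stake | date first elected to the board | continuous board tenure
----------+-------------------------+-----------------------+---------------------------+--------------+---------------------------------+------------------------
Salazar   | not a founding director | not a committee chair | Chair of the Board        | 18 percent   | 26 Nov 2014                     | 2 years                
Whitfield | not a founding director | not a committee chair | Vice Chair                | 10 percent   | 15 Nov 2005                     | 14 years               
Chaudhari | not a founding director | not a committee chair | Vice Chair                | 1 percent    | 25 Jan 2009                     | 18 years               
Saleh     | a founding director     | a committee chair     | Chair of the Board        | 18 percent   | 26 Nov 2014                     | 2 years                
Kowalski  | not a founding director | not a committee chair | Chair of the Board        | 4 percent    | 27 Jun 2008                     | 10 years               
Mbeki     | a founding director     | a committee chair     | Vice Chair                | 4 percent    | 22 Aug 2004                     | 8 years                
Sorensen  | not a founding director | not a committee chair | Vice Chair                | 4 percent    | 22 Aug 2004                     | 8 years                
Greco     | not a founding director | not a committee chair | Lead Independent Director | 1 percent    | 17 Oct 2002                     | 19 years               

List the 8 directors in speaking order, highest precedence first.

Kowalski, Salazar, Saleh, Mbeki, Sorensen, Whitfield, Chaudhari, Greco

By board role: Kowalski, Salazar and Saleh (Chair of the Board); then Mbeki, Sorensen, Whitfield and Chaudhari (Vice Chair); then Greco (Lead Independent Director).
Among Kowalski, Salazar and Saleh, by continuous board tenure (higher first): Kowalski (10 years) before Salazar and Saleh (2 years).
Salazar and Saleh both have equity stake 18 percent, so the next rule applies.
Salazar and Saleh both have date first elected to the board 26 Nov 2014, so the next rule applies.
Among Salazar and Saleh, alphabetically by surname: Salazar before Saleh.
Among Mbeki, Sorensen, Whitfield and Chaudhari, by continuous board tenure (lower first) (reversed rule for this group): Mbeki and Sorensen (8 years) before Whitfield (14 years) before Chaudhari (18 years).
Mbeki and Sorensen both have equity stake 4 percent, so the next rule applies.
Mbeki and Sorensen both have date first elected to the board 22 Aug 2004, so the next rule applies.
Among Mbeki and Sorensen, alphabetically by surname: Mbeki before Sorensen.
Full order: Kowalski, Salazar, Saleh, Mbeki, Sorensen, Whitfield, Chaudhari, Greco.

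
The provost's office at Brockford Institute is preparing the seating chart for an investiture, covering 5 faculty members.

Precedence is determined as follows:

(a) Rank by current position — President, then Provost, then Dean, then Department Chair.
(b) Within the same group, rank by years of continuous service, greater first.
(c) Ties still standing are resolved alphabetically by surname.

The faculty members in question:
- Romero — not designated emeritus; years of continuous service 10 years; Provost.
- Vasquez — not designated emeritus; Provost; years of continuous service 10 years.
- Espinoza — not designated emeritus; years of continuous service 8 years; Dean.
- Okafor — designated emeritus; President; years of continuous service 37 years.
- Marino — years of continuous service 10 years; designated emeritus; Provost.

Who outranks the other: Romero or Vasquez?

By current position: Okafor (President); then Marino, Romero and Vasquez (Provost); then Espinoza (Dean).
Marino, Romero and Vasquez all have years of continuous service 10 years, so the next rule applies.
Among Marino, Romero and Vasquez, alphabetically by surname: Marino before Romero before Vasquez.
So Romero takes precedence.

Romero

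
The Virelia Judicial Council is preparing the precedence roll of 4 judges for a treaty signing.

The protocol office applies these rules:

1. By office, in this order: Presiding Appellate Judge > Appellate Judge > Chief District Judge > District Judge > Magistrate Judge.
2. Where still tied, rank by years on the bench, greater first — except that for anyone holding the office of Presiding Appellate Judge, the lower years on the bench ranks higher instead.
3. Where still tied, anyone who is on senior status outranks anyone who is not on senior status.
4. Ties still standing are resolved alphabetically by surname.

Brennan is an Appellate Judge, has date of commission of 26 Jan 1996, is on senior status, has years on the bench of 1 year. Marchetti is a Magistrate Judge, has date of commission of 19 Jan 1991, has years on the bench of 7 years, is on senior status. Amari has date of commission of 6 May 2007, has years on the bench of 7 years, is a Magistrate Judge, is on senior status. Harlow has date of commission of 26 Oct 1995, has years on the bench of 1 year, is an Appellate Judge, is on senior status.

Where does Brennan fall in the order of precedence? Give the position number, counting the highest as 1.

1

By office: Brennan and Harlow (Appellate Judge); then Amari and Marchetti (Magistrate Judge).
Brennan and Harlow both have years on the bench 1 year, so the next rule applies.
Brennan and Harlow are each on senior status, so the next rule applies.
Among Brennan and Harlow, alphabetically by surname: Brennan before Harlow.
Amari and Marchetti both have years on the bench 7 years, so the next rule applies.
Amari and Marchetti are each on senior status, so the next rule applies.
Among Amari and Marchetti, alphabetically by surname: Amari before Marchetti.
Order: Brennan, Harlow, Amari, Marchetti. So position 1.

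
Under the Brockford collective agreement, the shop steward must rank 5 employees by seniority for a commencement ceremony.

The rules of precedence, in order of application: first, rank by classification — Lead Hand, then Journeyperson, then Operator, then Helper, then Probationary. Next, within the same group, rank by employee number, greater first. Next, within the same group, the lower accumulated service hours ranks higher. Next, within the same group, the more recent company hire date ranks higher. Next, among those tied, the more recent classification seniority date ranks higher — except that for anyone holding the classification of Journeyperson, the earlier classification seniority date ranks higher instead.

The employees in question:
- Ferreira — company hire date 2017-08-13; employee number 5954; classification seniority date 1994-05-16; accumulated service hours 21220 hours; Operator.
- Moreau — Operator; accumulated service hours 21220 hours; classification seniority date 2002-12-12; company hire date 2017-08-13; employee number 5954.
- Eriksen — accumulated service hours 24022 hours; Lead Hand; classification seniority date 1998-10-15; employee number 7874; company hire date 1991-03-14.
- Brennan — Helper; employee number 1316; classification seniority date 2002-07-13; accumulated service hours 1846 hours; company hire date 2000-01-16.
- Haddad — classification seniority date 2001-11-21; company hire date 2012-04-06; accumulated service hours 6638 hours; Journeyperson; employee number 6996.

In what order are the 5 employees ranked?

Eriksen, Haddad, Moreau, Ferreira, Brennan

By classification: Eriksen (Lead Hand); then Haddad (Journeyperson); then Moreau and Ferreira (Operator); then Brennan (Helper).
Moreau and Ferreira both have employee number 5954, so the next rule applies.
Moreau and Ferreira both have accumulated service hours 21220 hours, so the next rule applies.
Moreau and Ferreira both have company hire date 2017-08-13, so the next rule applies.
Among Moreau and Ferreira, by classification seniority date (later first): Moreau (2002-12-12) before Ferreira (1994-05-16).
Full order: Eriksen, Haddad, Moreau, Ferreira, Brennan.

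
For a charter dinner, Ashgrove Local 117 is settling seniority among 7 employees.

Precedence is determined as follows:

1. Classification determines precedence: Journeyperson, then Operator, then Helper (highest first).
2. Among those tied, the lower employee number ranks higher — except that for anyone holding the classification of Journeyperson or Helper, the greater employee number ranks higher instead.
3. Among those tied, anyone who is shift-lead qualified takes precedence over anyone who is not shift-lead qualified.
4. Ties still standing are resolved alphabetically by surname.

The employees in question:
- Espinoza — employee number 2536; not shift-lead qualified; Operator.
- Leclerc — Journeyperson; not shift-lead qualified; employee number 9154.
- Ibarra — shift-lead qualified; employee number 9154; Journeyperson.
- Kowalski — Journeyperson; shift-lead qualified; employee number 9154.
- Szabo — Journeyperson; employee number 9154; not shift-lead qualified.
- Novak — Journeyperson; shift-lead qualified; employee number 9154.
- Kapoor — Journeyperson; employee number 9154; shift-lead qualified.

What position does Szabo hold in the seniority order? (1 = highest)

6

By classification: Ibarra, Kapoor, Kowalski, Novak, Leclerc and Szabo (Journeyperson); then Espinoza (Operator).
Ibarra, Kapoor, Kowalski, Novak, Leclerc and Szabo all have employee number 9154, so the next rule applies.
Among Ibarra, Kapoor, Kowalski, Novak, Leclerc and Szabo, shift-lead qualified before not shift-lead qualified: Ibarra, Kapoor, Kowalski and Novak (shift-lead qualified) before Leclerc and Szabo (not shift-lead qualified).
Among Ibarra, Kapoor, Kowalski and Novak, alphabetically by surname: Ibarra before Kapoor before Kowalski before Novak.
Among Leclerc and Szabo, alphabetically by surname: Leclerc before Szabo.
Order: Ibarra, Kapoor, Kowalski, Novak, Leclerc, Szabo, Espinoza. So position 6.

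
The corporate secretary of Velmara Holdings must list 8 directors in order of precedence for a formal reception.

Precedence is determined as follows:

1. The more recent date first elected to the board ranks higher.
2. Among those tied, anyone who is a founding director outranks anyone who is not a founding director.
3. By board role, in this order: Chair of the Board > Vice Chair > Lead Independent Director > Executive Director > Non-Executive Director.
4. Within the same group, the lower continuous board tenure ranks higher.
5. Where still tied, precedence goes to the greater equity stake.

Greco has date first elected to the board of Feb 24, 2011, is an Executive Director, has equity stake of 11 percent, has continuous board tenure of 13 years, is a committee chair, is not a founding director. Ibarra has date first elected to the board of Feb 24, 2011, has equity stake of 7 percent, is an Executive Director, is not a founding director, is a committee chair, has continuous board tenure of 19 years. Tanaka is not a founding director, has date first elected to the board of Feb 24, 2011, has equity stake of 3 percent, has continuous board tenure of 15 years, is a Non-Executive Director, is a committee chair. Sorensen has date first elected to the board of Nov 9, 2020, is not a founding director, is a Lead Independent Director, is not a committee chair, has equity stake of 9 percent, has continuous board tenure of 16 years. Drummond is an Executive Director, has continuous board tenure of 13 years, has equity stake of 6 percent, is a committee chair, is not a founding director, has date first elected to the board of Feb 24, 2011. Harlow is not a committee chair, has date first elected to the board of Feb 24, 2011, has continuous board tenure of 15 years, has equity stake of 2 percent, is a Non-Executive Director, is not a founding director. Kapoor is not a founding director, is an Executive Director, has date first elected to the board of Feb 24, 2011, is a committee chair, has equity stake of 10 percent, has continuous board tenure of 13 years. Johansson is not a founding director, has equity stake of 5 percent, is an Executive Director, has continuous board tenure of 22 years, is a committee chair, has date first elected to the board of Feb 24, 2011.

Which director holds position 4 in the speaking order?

Drummond

By date first elected to the board (later first): Sorensen (Nov 9, 2020); then Greco, Kapoor, Drummond, Ibarra, Johansson, Tanaka and Harlow (each Feb 24, 2011).
Greco, Kapoor, Drummond, Ibarra, Johansson, Tanaka and Harlow are each not a founding director, so the next rule applies.
Among Greco, Kapoor, Drummond, Ibarra, Johansson, Tanaka and Harlow, by board role: Greco, Kapoor, Drummond, Ibarra and Johansson (Executive Director) before Tanaka and Harlow (Non-Executive Director).
Among Greco, Kapoor, Drummond, Ibarra and Johansson, by continuous board tenure (lower first): Greco, Kapoor and Drummond (13 years) before Ibarra (19 years) before Johansson (22 years).
Among Greco, Kapoor and Drummond, by equity stake (higher first): Greco (11 percent) before Kapoor (10 percent) before Drummond (6 percent).
Tanaka and Harlow both have continuous board tenure 15 years, so the next rule applies.
Among Tanaka and Harlow, by equity stake (higher first): Tanaka (3 percent) before Harlow (2 percent).
Order: Sorensen, Greco, Kapoor, Drummond, Ibarra, Johansson, Tanaka, Harlow.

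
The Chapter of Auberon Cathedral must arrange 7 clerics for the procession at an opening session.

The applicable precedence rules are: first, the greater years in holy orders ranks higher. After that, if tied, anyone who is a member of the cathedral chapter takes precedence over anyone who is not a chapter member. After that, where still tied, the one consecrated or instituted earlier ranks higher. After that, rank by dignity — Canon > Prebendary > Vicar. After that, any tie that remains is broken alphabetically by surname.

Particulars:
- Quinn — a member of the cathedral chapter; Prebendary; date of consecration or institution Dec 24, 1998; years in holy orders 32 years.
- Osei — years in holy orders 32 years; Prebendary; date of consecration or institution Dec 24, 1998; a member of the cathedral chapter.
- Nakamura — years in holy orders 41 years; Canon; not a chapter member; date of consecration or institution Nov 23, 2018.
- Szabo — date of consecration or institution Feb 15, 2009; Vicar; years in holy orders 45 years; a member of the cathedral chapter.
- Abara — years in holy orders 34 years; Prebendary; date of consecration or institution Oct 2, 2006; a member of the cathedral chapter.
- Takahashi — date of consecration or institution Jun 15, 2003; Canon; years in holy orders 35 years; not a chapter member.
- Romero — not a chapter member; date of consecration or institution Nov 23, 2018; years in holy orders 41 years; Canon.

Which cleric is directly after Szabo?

By years in holy orders (higher first): Szabo (45 years); then Nakamura and Romero (both 41 years); then Takahashi (35 years); then Abara (34 years); then Osei and Quinn (both 32 years).
Nakamura and Romero are each not a chapter member, so the next rule applies.
Nakamura and Romero both have date of consecration or institution Nov 23, 2018, so the next rule applies.
Nakamura and Romero are each Canon, so the next rule applies.
Among Nakamura and Romero, alphabetically by surname: Nakamura before Romero.
Osei and Quinn are each a member of the cathedral chapter, so the next rule applies.
Osei and Quinn both have date of consecration or institution Dec 24, 1998, so the next rule applies.
Osei and Quinn are each Prebendary, so the next rule applies.
Among Osei and Quinn, alphabetically by surname: Osei before Quinn.
Order: Szabo, Nakamura, Romero, Takahashi, Abara, Osei, Quinn.

Nakamura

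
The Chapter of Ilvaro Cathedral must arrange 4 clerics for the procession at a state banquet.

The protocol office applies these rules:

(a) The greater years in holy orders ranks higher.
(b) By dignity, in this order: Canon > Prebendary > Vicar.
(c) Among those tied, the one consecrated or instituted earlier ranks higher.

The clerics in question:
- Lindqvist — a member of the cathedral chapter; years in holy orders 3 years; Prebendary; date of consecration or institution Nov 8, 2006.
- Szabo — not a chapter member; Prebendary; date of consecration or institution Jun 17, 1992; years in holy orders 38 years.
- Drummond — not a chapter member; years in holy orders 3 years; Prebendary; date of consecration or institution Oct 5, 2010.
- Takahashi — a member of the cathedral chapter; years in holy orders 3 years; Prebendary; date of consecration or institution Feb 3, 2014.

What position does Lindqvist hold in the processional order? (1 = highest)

By years in holy orders (higher first): Szabo (38 years); then Lindqvist, Drummond and Takahashi (each 3 years).
Lindqvist, Drummond and Takahashi are each Prebendary, so the next rule applies.
Among Lindqvist, Drummond and Takahashi, by date of consecration or institution (earlier first): Lindqvist (Nov 8, 2006) before Drummond (Oct 5, 2010) before Takahashi (Feb 3, 2014).
Order: Szabo, Lindqvist, Drummond, Takahashi. So position 2.

2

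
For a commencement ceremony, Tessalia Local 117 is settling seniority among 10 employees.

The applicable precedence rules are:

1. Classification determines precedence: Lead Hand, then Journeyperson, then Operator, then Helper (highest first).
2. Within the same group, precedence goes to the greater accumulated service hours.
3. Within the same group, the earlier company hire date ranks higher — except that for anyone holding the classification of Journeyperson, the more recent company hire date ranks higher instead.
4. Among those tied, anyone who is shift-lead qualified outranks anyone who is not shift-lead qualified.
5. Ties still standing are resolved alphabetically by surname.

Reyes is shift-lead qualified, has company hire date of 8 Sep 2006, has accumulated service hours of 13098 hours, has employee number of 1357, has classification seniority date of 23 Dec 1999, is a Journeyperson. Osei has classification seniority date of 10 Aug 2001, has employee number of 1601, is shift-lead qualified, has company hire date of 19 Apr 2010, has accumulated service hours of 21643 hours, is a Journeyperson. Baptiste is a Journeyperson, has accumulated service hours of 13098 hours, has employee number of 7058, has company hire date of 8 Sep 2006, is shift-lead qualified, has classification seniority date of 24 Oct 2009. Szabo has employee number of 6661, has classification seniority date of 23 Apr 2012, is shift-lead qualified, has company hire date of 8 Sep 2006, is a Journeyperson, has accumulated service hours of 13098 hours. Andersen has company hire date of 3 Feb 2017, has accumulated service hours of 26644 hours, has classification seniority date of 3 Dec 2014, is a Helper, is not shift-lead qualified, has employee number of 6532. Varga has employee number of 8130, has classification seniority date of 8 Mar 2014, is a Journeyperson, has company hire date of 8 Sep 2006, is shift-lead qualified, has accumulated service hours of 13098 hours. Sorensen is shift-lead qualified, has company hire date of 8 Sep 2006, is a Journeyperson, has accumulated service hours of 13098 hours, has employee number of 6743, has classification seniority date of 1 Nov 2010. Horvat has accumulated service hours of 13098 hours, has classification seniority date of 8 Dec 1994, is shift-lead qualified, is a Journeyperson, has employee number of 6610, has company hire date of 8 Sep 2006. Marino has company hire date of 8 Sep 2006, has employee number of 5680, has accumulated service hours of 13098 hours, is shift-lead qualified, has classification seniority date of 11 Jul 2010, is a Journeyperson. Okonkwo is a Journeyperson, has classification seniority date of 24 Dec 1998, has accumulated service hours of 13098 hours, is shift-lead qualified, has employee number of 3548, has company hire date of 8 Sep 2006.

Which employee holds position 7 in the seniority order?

By classification: Osei, Baptiste, Horvat, Marino, Okonkwo, Reyes, Sorensen, Szabo and Varga (Journeyperson); then Andersen (Helper).
Among Osei, Baptiste, Horvat, Marino, Okonkwo, Reyes, Sorensen, Szabo and Varga, by accumulated service hours (higher first): Osei (21643 hours) before Baptiste, Horvat, Marino, Okonkwo, Reyes, Sorensen, Szabo and Varga (13098 hours).
Baptiste, Horvat, Marino, Okonkwo, Reyes, Sorensen, Szabo and Varga all have company hire date 8 Sep 2006, so the next rule applies.
Baptiste, Horvat, Marino, Okonkwo, Reyes, Sorensen, Szabo and Varga are each shift-lead qualified, so the next rule applies.
Among Baptiste, Horvat, Marino, Okonkwo, Reyes, Sorensen, Szabo and Varga, alphabetically by surname: Baptiste before Horvat before Marino before Okonkwo before Reyes before Sorensen before Szabo before Varga.
Order: Osei, Baptiste, Horvat, Marino, Okonkwo, Reyes, Sorensen, Szabo, Varga, Andersen.

Sorensen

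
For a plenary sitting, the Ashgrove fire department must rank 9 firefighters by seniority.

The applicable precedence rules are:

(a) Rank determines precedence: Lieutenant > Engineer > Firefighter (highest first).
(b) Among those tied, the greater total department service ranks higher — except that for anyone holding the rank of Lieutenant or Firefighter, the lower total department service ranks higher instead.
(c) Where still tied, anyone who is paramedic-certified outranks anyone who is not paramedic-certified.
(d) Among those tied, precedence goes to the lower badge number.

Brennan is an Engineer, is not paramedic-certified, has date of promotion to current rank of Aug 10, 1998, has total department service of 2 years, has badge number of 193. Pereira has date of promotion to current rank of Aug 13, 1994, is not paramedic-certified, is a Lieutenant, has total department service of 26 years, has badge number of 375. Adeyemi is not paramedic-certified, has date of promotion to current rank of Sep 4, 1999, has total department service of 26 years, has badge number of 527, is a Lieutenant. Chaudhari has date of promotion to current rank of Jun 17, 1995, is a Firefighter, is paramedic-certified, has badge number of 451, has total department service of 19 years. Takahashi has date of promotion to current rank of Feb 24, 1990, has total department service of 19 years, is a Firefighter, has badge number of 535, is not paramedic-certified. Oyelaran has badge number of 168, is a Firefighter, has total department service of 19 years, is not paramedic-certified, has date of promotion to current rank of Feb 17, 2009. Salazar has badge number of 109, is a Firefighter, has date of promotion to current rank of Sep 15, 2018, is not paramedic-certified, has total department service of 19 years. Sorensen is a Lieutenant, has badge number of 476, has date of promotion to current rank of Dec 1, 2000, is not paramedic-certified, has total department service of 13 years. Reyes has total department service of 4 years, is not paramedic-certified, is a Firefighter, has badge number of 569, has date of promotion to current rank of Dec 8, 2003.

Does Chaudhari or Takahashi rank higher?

Chaudhari

By rank: Sorensen, Pereira and Adeyemi (Lieutenant); then Brennan (Engineer); then Reyes, Chaudhari, Salazar, Oyelaran and Takahashi (Firefighter).
Among Sorensen, Pereira and Adeyemi, by total department service (lower first) (reversed rule for this group): Sorensen (13 years) before Pereira and Adeyemi (26 years).
Pereira and Adeyemi are each not paramedic-certified, so the next rule applies.
Among Pereira and Adeyemi, by badge number (lower first): Pereira (375) before Adeyemi (527).
Among Reyes, Chaudhari, Salazar, Oyelaran and Takahashi, by total department service (lower first) (reversed rule for this group): Reyes (4 years) before Chaudhari, Salazar, Oyelaran and Takahashi (19 years).
Among Chaudhari, Salazar, Oyelaran and Takahashi, paramedic-certified before not paramedic-certified: Chaudhari (paramedic-certified) before Salazar, Oyelaran and Takahashi (not paramedic-certified).
Among Salazar, Oyelaran and Takahashi, by badge number (lower first): Salazar (109) before Oyelaran (168) before Takahashi (535).
So Chaudhari takes precedence.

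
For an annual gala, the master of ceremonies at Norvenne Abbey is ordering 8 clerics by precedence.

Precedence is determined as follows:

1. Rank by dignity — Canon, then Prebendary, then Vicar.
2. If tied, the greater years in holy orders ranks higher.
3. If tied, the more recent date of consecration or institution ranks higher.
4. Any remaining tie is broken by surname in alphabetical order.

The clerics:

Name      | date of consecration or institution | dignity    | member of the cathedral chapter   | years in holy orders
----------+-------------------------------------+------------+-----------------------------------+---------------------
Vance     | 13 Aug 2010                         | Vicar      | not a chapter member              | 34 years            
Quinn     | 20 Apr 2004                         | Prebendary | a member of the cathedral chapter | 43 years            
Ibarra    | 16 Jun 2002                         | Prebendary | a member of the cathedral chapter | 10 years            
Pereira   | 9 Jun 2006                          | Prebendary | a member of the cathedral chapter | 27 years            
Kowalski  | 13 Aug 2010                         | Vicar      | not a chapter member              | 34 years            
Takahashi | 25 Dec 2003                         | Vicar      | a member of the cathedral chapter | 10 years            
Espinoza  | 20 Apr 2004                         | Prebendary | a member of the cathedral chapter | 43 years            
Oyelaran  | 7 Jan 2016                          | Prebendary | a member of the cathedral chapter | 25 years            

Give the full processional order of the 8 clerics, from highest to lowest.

Espinoza, Quinn, Pereira, Oyelaran, Ibarra, Kowalski, Vance, Takahashi

By dignity: Espinoza, Quinn, Pereira, Oyelaran and Ibarra (Prebendary); then Kowalski, Vance and Takahashi (Vicar).
Among Espinoza, Quinn, Pereira, Oyelaran and Ibarra, by years in holy orders (higher first): Espinoza and Quinn (43 years) before Pereira (27 years) before Oyelaran (25 years) before Ibarra (10 years).
Espinoza and Quinn both have date of consecration or institution 20 Apr 2004, so the next rule applies.
Among Espinoza and Quinn, alphabetically by surname: Espinoza before Quinn.
Among Kowalski, Vance and Takahashi, by years in holy orders (higher first): Kowalski and Vance (34 years) before Takahashi (10 years).
Kowalski and Vance both have date of consecration or institution 13 Aug 2010, so the next rule applies.
Among Kowalski and Vance, alphabetically by surname: Kowalski before Vance.
Full order: Espinoza, Quinn, Pereira, Oyelaran, Ibarra, Kowalski, Vance, Takahashi.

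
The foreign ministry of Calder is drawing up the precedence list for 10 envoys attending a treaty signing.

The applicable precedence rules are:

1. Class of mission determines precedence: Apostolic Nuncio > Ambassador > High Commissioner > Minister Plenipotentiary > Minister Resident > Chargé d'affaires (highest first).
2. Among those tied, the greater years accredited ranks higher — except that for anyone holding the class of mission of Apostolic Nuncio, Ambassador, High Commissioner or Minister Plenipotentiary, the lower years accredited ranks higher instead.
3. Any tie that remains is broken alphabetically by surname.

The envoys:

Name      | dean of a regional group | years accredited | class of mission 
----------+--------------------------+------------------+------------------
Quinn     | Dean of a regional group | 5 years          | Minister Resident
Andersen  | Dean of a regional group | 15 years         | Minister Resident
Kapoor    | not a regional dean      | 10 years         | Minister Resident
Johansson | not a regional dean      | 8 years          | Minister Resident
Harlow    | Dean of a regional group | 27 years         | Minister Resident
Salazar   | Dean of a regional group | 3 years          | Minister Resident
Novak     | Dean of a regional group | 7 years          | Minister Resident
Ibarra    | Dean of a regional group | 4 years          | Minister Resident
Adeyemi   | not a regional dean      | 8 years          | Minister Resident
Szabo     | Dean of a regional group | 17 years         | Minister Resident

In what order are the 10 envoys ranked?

Harlow, Szabo, Andersen, Kapoor, Adeyemi, Johansson, Novak, Quinn, Ibarra, Salazar

By class of mission: Harlow, Szabo, Andersen, Kapoor, Adeyemi, Johansson, Novak, Quinn, Ibarra and Salazar (Minister Resident).
Among Harlow, Szabo, Andersen, Kapoor, Adeyemi, Johansson, Novak, Quinn, Ibarra and Salazar, by years accredited (higher first): Harlow (27 years) before Szabo (17 years) before Andersen (15 years) before Kapoor (10 years) before Adeyemi and Johansson (8 years) before Novak (7 years) before Quinn (5 years) before Ibarra (4 years) before Salazar (3 years).
Among Adeyemi and Johansson, alphabetically by surname: Adeyemi before Johansson.
Full order: Harlow, Szabo, Andersen, Kapoor, Adeyemi, Johansson, Novak, Quinn, Ibarra, Salazar.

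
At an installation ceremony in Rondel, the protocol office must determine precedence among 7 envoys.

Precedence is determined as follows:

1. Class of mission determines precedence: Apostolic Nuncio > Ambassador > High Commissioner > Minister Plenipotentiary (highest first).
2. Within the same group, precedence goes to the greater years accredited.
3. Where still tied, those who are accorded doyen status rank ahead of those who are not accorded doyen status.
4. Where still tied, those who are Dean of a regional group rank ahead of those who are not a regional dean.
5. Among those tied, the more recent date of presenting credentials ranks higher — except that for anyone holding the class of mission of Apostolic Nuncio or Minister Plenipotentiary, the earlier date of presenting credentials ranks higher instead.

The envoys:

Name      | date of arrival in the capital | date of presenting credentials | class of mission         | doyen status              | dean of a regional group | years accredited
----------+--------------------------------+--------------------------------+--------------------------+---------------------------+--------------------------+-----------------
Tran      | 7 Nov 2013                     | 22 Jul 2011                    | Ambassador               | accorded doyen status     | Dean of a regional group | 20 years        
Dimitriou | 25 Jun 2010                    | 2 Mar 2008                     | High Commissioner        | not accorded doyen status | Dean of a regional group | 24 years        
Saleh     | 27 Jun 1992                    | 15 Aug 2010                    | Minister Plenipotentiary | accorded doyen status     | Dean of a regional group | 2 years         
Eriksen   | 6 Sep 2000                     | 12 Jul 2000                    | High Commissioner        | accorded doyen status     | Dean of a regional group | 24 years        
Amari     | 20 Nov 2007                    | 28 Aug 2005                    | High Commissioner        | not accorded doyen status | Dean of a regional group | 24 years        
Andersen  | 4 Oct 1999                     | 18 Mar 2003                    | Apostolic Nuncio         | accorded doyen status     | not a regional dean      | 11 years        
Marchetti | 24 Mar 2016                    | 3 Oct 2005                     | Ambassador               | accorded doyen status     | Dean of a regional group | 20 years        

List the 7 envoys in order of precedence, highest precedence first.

By class of mission: Andersen (Apostolic Nuncio); then Tran and Marchetti (Ambassador); then Eriksen, Dimitriou and Amari (High Commissioner); then Saleh (Minister Plenipotentiary).
Tran and Marchetti both have years accredited 20 years, so the next rule applies.
Tran and Marchetti are each accorded doyen status, so the next rule applies.
Tran and Marchetti are each Dean of a regional group, so the next rule applies.
Among Tran and Marchetti, by date of presenting credentials (later first): Tran (22 Jul 2011) before Marchetti (3 Oct 2005).
Eriksen, Dimitriou and Amari all have years accredited 24 years, so the next rule applies.
Among Eriksen, Dimitriou and Amari, accorded doyen status before not accorded doyen status: Eriksen (accorded doyen status) before Dimitriou and Amari (not accorded doyen status).
Dimitriou and Amari are each Dean of a regional group, so the next rule applies.
Among Dimitriou and Amari, by date of presenting credentials (later first): Dimitriou (2 Mar 2008) before Amari (28 Aug 2005).
Full order: Andersen, Tran, Marchetti, Eriksen, Dimitriou, Amari, Saleh.

Andersen, Tran, Marchetti, Eriksen, Dimitriou, Amari, Saleh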